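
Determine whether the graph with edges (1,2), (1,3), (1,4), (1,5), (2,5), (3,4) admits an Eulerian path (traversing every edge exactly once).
Yes — and in fact it has an Eulerian circuit (the graph is connected and all 5 vertices have even degree)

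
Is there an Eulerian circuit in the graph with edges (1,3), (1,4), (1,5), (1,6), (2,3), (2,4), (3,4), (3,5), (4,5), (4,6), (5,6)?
No (2 vertices have odd degree: {4, 6}; Eulerian circuit requires 0)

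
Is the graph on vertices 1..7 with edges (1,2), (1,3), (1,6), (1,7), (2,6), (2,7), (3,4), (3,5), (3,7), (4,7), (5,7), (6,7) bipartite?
No (odd cycle of length 3: 3 -> 1 -> 7 -> 3)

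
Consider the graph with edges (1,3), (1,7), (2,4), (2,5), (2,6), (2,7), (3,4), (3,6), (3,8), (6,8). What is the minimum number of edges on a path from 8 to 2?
2 (path: 8 -> 6 -> 2, 2 edges)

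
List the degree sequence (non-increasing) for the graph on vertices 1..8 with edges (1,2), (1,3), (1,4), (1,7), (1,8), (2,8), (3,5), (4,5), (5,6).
[5, 3, 2, 2, 2, 2, 1, 1] (degrees: deg(1)=5, deg(2)=2, deg(3)=2, deg(4)=2, deg(5)=3, deg(6)=1, deg(7)=1, deg(8)=2)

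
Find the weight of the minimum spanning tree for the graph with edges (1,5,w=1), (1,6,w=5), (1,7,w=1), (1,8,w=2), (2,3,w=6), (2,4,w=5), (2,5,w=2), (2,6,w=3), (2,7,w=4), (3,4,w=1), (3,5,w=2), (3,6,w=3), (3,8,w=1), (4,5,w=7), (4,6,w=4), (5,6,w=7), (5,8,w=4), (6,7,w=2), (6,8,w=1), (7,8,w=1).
8 (MST edges: (1,5,w=1), (1,7,w=1), (2,5,w=2), (3,4,w=1), (3,8,w=1), (6,8,w=1), (7,8,w=1); sum of weights 1 + 1 + 2 + 1 + 1 + 1 + 1 = 8)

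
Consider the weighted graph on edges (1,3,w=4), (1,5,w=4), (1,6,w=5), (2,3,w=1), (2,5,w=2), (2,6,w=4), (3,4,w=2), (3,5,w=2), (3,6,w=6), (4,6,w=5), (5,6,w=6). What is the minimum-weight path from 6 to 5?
6 (path: 6 -> 5; weights 6 = 6)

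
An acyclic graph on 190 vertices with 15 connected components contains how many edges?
175 (Each of the 15 component trees on V_i vertices has V_i - 1 edges; summing gives V - C = 190 - 15 = 175)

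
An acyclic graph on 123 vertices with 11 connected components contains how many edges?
112 (Each of the 11 component trees on V_i vertices has V_i - 1 edges; summing gives V - C = 123 - 11 = 112)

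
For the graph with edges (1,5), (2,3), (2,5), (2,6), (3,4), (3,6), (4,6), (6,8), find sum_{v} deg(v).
16 (handshake: sum of degrees = 2|E| = 2 x 8 = 16)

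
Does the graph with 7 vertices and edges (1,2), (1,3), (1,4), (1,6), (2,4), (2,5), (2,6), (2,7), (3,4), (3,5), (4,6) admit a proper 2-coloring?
No (odd cycle of length 3: 3 -> 1 -> 4 -> 3)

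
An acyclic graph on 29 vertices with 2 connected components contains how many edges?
27 (Each of the 2 component trees on V_i vertices has V_i - 1 edges; summing gives V - C = 29 - 2 = 27)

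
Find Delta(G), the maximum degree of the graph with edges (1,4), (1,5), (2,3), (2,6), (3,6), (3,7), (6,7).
3 (attained at vertices 3, 6)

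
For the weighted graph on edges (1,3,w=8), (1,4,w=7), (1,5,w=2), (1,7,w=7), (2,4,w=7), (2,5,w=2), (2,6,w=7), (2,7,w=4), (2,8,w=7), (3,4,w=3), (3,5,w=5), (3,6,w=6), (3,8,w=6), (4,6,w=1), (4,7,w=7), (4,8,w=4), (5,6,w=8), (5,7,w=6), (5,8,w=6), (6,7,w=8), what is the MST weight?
21 (MST edges: (1,5,w=2), (2,5,w=2), (2,7,w=4), (3,4,w=3), (3,5,w=5), (4,6,w=1), (4,8,w=4); sum of weights 2 + 2 + 4 + 3 + 5 + 1 + 4 = 21)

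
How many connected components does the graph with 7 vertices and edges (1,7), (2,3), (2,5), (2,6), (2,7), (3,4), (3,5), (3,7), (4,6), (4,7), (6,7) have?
1 (components: {1, 2, 3, 4, 5, 6, 7})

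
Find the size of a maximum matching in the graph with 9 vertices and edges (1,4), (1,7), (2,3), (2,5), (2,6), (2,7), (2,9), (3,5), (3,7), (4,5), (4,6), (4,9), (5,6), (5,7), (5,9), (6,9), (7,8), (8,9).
4 (matching: (1,4), (2,6), (5,9), (7,8); upper bound floor(n/2) = floor(9/2) = 4)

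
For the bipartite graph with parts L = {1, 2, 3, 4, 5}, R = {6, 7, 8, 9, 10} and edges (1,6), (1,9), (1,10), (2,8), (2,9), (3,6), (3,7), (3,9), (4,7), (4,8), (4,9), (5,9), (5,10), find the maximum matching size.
5 (matching: (1,10), (2,8), (3,6), (4,7), (5,9); upper bound min(|L|,|R|) = min(5,5) = 5)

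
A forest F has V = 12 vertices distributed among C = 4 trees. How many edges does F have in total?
8 (Each of the 4 component trees on V_i vertices has V_i - 1 edges; summing gives V - C = 12 - 4 = 8)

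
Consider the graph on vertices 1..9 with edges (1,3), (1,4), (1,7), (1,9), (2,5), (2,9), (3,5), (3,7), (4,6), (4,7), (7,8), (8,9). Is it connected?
Yes (BFS from 1 visits [1, 3, 4, 7, 9, 5, 6, 8, 2] — all 9 vertices reached)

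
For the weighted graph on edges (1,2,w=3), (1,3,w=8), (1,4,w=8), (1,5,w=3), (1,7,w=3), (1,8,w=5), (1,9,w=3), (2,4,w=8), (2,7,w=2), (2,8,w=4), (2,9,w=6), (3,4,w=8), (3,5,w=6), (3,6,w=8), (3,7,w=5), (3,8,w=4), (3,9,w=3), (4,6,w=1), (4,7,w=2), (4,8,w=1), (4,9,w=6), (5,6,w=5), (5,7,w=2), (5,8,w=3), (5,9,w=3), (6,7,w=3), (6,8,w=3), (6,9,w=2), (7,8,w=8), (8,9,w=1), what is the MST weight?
15 (MST edges: (1,2,w=3), (2,7,w=2), (3,9,w=3), (4,6,w=1), (4,7,w=2), (4,8,w=1), (5,7,w=2), (8,9,w=1); sum of weights 3 + 2 + 3 + 1 + 2 + 1 + 2 + 1 = 15)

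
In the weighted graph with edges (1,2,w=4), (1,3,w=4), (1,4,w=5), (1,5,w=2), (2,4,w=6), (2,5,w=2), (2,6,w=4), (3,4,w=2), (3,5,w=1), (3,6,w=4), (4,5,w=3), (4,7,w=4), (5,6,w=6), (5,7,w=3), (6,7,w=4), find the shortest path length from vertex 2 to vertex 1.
4 (path: 2 -> 1; weights 4 = 4)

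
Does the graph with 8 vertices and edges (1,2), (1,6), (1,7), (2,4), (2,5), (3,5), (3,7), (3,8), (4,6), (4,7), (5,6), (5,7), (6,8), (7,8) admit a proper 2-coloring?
No (odd cycle of length 5: 5 -> 2 -> 1 -> 7 -> 3 -> 5)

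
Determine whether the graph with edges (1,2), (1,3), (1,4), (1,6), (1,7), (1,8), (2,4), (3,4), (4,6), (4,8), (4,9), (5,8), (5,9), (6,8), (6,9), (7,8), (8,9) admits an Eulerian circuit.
Yes (the graph is connected and all 9 vertices have even degree)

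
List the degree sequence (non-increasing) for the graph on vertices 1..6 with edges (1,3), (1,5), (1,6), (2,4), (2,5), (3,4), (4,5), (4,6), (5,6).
[4, 4, 3, 3, 2, 2] (degrees: deg(1)=3, deg(2)=2, deg(3)=2, deg(4)=4, deg(5)=4, deg(6)=3)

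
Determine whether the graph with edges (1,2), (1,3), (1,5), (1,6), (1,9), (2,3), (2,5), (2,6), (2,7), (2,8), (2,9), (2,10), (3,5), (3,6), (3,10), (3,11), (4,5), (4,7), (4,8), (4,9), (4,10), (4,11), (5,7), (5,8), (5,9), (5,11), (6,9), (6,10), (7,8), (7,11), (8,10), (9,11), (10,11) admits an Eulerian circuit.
No (4 vertices have odd degree: {1, 6, 7, 8}; Eulerian circuit requires 0)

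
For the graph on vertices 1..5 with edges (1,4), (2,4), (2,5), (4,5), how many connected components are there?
2 (components: {1, 2, 4, 5}, {3})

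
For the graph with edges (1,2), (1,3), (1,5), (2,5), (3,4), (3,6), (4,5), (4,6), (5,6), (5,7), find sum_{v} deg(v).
20 (handshake: sum of degrees = 2|E| = 2 x 10 = 20)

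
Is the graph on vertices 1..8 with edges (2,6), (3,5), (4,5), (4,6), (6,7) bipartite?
Yes. Partition: {1, 2, 3, 4, 7, 8}, {5, 6}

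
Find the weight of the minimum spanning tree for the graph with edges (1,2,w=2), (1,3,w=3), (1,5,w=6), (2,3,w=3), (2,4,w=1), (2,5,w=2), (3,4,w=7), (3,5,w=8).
8 (MST edges: (1,2,w=2), (1,3,w=3), (2,4,w=1), (2,5,w=2); sum of weights 2 + 3 + 1 + 2 = 8)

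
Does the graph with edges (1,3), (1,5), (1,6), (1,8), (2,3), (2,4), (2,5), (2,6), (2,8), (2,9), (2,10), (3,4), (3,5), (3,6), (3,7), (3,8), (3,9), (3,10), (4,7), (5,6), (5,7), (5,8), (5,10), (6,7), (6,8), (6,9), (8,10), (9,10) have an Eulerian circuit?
No (6 vertices have odd degree: {2, 3, 4, 5, 6, 10}; Eulerian circuit requires 0)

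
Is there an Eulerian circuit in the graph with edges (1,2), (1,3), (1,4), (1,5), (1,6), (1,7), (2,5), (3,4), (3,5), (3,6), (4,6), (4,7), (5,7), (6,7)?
Yes (the graph is connected and all 7 vertices have even degree)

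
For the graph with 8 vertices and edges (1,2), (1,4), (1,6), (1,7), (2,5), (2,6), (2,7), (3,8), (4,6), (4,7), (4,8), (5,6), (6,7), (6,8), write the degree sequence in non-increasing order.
[6, 4, 4, 4, 4, 3, 2, 1] (degrees: deg(1)=4, deg(2)=4, deg(3)=1, deg(4)=4, deg(5)=2, deg(6)=6, deg(7)=4, deg(8)=3)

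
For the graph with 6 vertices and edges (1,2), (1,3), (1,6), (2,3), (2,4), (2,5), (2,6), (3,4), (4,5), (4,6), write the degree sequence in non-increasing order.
[5, 4, 3, 3, 3, 2] (degrees: deg(1)=3, deg(2)=5, deg(3)=3, deg(4)=4, deg(5)=2, deg(6)=3)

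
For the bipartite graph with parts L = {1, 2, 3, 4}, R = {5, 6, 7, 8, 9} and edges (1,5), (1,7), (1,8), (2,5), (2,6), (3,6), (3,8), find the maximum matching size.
3 (matching: (1,7), (2,6), (3,8); upper bound min(|L|,|R|) = min(4,5) = 4)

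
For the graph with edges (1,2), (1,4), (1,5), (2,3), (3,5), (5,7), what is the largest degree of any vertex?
3 (attained at vertices 1, 5)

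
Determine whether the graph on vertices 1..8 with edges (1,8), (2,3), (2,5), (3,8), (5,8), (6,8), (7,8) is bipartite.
Yes. Partition: {1, 3, 4, 5, 6, 7}, {2, 8}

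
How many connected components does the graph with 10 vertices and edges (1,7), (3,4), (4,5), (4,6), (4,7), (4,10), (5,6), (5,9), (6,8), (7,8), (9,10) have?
2 (components: {1, 3, 4, 5, 6, 7, 8, 9, 10}, {2})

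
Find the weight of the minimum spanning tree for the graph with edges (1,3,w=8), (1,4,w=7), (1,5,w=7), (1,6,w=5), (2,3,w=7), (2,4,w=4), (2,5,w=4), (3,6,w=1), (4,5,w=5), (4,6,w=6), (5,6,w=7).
20 (MST edges: (1,6,w=5), (2,4,w=4), (2,5,w=4), (3,6,w=1), (4,6,w=6); sum of weights 5 + 4 + 4 + 1 + 6 = 20)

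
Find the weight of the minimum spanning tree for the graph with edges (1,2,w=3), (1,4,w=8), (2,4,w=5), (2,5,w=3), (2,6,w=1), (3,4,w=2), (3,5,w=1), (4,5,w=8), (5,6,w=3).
10 (MST edges: (1,2,w=3), (2,5,w=3), (2,6,w=1), (3,4,w=2), (3,5,w=1); sum of weights 3 + 3 + 1 + 2 + 1 = 10)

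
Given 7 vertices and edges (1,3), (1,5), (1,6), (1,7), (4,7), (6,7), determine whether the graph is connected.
No, it has 2 components: {1, 3, 4, 5, 6, 7}, {2}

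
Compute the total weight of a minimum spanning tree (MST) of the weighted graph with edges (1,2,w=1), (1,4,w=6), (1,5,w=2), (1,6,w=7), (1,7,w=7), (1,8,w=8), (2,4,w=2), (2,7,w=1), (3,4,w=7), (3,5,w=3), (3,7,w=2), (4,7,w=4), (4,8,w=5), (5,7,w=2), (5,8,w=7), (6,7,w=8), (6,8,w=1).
14 (MST edges: (1,2,w=1), (1,5,w=2), (2,4,w=2), (2,7,w=1), (3,7,w=2), (4,8,w=5), (6,8,w=1); sum of weights 1 + 2 + 2 + 1 + 2 + 5 + 1 = 14)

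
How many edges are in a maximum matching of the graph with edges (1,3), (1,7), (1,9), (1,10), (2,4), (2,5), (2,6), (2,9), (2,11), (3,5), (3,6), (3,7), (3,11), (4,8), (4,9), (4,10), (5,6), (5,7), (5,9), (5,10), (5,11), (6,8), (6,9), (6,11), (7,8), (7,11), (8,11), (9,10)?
5 (matching: (1,3), (4,9), (5,10), (6,11), (7,8); upper bound floor(n/2) = floor(11/2) = 5)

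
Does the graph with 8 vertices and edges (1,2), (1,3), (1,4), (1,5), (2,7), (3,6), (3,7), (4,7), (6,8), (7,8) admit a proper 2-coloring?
Yes. Partition: {1, 6, 7}, {2, 3, 4, 5, 8}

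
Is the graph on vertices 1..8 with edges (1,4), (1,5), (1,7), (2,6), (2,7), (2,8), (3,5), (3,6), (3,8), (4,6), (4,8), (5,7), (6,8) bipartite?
No (odd cycle of length 3: 7 -> 1 -> 5 -> 7)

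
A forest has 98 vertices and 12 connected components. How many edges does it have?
86 (Each of the 12 component trees on V_i vertices has V_i - 1 edges; summing gives V - C = 98 - 12 = 86)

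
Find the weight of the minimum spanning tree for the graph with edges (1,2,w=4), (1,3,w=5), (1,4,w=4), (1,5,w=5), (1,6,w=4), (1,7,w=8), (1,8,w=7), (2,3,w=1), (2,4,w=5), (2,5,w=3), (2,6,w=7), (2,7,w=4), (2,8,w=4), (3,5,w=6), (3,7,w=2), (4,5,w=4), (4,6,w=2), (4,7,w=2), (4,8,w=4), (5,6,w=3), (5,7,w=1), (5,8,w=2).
14 (MST edges: (1,2,w=4), (2,3,w=1), (3,7,w=2), (4,6,w=2), (4,7,w=2), (5,7,w=1), (5,8,w=2); sum of weights 4 + 1 + 2 + 2 + 2 + 1 + 2 = 14)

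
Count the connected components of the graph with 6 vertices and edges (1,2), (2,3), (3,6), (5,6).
2 (components: {1, 2, 3, 5, 6}, {4})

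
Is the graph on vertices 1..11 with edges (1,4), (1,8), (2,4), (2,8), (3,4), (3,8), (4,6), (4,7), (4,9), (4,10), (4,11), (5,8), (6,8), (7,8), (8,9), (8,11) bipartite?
Yes. Partition: {1, 2, 3, 5, 6, 7, 9, 10, 11}, {4, 8}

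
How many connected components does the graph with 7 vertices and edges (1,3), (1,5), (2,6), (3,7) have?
3 (components: {1, 3, 5, 7}, {2, 6}, {4})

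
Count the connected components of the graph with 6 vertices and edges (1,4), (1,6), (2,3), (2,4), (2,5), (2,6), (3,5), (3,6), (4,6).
1 (components: {1, 2, 3, 4, 5, 6})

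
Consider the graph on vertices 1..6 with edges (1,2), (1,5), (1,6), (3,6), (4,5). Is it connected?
Yes (BFS from 1 visits [1, 2, 5, 6, 4, 3] — all 6 vertices reached)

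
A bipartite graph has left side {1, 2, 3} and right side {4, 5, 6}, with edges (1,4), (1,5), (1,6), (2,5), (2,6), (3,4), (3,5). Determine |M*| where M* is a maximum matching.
3 (matching: (1,6), (2,5), (3,4); upper bound min(|L|,|R|) = min(3,3) = 3)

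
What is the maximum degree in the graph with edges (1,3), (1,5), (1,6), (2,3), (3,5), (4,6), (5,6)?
3 (attained at vertices 1, 3, 5, 6)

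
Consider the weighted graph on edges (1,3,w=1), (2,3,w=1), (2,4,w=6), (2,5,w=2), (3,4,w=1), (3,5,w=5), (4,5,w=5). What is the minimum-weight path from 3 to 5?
3 (path: 3 -> 2 -> 5; weights 1 + 2 = 3)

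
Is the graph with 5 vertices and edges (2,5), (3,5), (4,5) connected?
No, it has 2 components: {1}, {2, 3, 4, 5}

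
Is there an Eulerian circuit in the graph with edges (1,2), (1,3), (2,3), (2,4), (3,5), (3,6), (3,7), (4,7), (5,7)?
No (4 vertices have odd degree: {2, 3, 6, 7}; Eulerian circuit requires 0)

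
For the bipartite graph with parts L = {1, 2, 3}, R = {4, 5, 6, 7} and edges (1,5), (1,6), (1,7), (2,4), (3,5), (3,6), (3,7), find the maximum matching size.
3 (matching: (1,7), (2,4), (3,6); upper bound min(|L|,|R|) = min(3,4) = 3)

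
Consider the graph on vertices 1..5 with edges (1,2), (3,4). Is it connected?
No, it has 3 components: {1, 2}, {3, 4}, {5}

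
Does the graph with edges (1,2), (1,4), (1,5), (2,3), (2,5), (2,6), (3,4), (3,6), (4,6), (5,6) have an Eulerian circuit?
No (4 vertices have odd degree: {1, 3, 4, 5}; Eulerian circuit requires 0)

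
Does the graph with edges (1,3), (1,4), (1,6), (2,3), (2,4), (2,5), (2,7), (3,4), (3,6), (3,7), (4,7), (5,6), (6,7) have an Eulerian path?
Yes (the graph is connected and exactly 2 vertices have odd degree: {1, 3}; any Eulerian path must start and end at those)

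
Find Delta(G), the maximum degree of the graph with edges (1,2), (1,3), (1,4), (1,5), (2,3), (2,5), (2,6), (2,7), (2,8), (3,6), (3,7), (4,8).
6 (attained at vertex 2)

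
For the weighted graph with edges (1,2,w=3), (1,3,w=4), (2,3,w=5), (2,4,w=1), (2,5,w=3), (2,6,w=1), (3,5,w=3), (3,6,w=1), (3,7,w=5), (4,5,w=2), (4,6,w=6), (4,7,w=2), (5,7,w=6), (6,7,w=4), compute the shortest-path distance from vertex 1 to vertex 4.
4 (path: 1 -> 2 -> 4; weights 3 + 1 = 4)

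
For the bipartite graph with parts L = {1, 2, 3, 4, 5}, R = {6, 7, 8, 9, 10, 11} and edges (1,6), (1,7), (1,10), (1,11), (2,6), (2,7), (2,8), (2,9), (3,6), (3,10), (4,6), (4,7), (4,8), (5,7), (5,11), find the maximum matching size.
5 (matching: (1,11), (2,9), (3,10), (4,8), (5,7); upper bound min(|L|,|R|) = min(5,6) = 5)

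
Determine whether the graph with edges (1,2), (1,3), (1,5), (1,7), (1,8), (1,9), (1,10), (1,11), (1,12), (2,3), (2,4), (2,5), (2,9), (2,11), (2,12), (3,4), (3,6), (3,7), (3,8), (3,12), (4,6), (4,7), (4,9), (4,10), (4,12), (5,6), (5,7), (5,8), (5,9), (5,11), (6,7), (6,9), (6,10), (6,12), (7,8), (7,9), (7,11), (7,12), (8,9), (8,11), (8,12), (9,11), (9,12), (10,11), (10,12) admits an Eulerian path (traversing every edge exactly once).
No (12 vertices have odd degree: {1, 2, 3, 4, 5, 6, 7, 8, 9, 10, 11, 12}; Eulerian path requires 0 or 2)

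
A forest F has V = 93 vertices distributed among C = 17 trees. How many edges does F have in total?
76 (Each of the 17 component trees on V_i vertices has V_i - 1 edges; summing gives V - C = 93 - 17 = 76)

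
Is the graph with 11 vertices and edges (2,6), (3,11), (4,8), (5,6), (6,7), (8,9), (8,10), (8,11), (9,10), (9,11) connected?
No, it has 3 components: {1}, {2, 5, 6, 7}, {3, 4, 8, 9, 10, 11}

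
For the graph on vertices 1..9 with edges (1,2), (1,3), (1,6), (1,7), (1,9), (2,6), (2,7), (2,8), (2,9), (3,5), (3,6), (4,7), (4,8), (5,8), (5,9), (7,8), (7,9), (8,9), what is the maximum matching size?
4 (matching: (1,9), (2,7), (3,6), (4,8); upper bound floor(n/2) = floor(9/2) = 4)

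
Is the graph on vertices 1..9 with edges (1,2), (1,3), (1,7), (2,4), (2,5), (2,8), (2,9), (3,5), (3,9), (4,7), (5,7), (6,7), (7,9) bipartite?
Yes. Partition: {1, 4, 5, 6, 8, 9}, {2, 3, 7}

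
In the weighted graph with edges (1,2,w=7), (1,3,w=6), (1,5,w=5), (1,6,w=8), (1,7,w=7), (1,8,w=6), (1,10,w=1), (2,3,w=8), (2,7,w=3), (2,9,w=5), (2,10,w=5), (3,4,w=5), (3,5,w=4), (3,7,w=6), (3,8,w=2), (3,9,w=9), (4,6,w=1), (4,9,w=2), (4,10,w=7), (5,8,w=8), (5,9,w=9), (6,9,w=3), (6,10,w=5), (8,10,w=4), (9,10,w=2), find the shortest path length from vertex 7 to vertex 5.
10 (path: 7 -> 3 -> 5; weights 6 + 4 = 10)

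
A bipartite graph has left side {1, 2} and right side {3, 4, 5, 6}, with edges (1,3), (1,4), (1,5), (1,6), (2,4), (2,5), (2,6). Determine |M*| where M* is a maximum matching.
2 (matching: (1,6), (2,5); upper bound min(|L|,|R|) = min(2,4) = 2)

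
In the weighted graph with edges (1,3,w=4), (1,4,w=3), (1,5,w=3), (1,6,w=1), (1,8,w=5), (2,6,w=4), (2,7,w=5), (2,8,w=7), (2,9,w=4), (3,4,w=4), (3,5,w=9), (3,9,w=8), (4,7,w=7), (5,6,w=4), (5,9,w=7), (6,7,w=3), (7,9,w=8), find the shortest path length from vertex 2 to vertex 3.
9 (path: 2 -> 6 -> 1 -> 3; weights 4 + 1 + 4 = 9)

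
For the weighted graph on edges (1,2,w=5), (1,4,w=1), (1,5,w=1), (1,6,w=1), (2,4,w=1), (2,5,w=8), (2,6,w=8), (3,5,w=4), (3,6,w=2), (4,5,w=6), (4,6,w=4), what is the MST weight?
6 (MST edges: (1,4,w=1), (1,5,w=1), (1,6,w=1), (2,4,w=1), (3,6,w=2); sum of weights 1 + 1 + 1 + 1 + 2 = 6)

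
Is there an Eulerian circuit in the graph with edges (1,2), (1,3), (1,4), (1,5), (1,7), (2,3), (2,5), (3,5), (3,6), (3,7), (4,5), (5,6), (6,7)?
No (6 vertices have odd degree: {1, 2, 3, 5, 6, 7}; Eulerian circuit requires 0)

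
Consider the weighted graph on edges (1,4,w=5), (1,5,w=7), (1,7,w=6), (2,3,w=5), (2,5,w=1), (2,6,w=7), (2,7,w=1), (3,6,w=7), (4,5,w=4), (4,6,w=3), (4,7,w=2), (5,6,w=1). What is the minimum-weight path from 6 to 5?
1 (path: 6 -> 5; weights 1 = 1)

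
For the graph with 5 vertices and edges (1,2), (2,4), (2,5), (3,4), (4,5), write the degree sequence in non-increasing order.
[3, 3, 2, 1, 1] (degrees: deg(1)=1, deg(2)=3, deg(3)=1, deg(4)=3, deg(5)=2)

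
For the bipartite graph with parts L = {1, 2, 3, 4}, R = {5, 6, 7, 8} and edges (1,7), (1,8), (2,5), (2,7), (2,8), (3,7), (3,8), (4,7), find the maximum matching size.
3 (matching: (1,8), (2,5), (3,7); upper bound min(|L|,|R|) = min(4,4) = 4)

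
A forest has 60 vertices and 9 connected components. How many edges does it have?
51 (Each of the 9 component trees on V_i vertices has V_i - 1 edges; summing gives V - C = 60 - 9 = 51)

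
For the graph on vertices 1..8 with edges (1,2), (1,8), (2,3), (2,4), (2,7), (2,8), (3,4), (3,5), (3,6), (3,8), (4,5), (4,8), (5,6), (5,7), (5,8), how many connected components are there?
1 (components: {1, 2, 3, 4, 5, 6, 7, 8})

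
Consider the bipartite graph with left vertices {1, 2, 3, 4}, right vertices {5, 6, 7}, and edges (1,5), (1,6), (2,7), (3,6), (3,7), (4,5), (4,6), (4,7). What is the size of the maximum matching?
3 (matching: (1,6), (2,7), (4,5); upper bound min(|L|,|R|) = min(4,3) = 3)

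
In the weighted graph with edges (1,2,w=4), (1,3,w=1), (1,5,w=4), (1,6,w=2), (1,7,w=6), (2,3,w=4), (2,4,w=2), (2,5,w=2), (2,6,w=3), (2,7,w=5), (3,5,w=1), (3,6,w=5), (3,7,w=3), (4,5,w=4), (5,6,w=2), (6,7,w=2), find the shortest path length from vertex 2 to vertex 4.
2 (path: 2 -> 4; weights 2 = 2)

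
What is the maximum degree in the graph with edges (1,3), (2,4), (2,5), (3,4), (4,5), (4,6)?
4 (attained at vertex 4)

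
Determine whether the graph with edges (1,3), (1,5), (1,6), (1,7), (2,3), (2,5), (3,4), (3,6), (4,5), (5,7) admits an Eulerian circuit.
Yes (the graph is connected and all 7 vertices have even degree)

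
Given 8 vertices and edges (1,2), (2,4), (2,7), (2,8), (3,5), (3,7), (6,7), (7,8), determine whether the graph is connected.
Yes (BFS from 1 visits [1, 2, 4, 7, 8, 3, 6, 5] — all 8 vertices reached)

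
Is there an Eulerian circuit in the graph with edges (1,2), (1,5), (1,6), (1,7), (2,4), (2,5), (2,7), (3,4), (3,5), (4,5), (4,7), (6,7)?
Yes (the graph is connected and all 7 vertices have even degree)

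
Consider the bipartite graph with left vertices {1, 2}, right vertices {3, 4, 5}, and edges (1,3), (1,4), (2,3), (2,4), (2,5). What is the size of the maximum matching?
2 (matching: (1,4), (2,5); upper bound min(|L|,|R|) = min(2,3) = 2)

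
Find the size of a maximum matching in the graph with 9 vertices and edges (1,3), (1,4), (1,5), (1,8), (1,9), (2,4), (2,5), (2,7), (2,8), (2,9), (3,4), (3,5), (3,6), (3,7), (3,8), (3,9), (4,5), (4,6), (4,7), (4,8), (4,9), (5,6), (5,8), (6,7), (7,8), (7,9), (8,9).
4 (matching: (2,9), (3,7), (4,6), (5,8); upper bound floor(n/2) = floor(9/2) = 4)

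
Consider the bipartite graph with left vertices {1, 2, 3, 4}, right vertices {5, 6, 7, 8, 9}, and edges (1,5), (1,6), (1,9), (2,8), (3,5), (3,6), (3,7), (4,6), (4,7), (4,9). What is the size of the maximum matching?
4 (matching: (1,9), (2,8), (3,7), (4,6); upper bound min(|L|,|R|) = min(4,5) = 4)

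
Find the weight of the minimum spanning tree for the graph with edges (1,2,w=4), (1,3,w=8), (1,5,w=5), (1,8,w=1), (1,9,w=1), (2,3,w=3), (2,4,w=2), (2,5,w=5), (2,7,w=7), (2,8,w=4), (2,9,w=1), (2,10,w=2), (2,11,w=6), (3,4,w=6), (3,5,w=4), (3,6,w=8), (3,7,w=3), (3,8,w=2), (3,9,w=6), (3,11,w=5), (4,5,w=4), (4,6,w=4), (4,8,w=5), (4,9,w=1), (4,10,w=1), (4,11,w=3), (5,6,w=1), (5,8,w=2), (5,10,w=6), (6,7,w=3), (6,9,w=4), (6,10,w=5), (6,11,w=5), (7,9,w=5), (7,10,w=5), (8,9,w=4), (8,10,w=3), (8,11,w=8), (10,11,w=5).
16 (MST edges: (1,8,w=1), (1,9,w=1), (2,9,w=1), (3,7,w=3), (3,8,w=2), (4,9,w=1), (4,10,w=1), (4,11,w=3), (5,6,w=1), (5,8,w=2); sum of weights 1 + 1 + 1 + 3 + 2 + 1 + 1 + 3 + 1 + 2 = 16)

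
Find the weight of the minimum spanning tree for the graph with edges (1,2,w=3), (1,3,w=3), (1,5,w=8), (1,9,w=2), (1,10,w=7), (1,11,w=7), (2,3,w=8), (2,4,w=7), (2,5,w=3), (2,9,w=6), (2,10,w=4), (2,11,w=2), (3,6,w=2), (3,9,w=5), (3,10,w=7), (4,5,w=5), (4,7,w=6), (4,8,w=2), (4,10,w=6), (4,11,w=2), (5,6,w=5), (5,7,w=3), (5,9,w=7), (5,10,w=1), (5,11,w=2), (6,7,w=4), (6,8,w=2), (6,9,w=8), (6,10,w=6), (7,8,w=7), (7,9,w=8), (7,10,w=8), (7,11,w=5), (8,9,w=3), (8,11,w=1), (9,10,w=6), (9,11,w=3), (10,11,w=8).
20 (MST edges: (1,3,w=3), (1,9,w=2), (2,11,w=2), (3,6,w=2), (4,11,w=2), (5,7,w=3), (5,10,w=1), (5,11,w=2), (6,8,w=2), (8,11,w=1); sum of weights 3 + 2 + 2 + 2 + 2 + 3 + 1 + 2 + 2 + 1 = 20)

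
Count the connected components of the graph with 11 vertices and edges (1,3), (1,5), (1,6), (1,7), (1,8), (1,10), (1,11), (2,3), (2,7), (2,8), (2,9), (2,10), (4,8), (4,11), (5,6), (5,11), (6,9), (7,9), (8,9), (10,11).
1 (components: {1, 2, 3, 4, 5, 6, 7, 8, 9, 10, 11})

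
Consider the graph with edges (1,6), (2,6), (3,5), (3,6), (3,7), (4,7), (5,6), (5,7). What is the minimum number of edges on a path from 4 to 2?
4 (path: 4 -> 7 -> 5 -> 6 -> 2, 4 edges)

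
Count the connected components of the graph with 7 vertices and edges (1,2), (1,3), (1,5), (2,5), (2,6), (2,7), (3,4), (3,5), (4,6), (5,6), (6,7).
1 (components: {1, 2, 3, 4, 5, 6, 7})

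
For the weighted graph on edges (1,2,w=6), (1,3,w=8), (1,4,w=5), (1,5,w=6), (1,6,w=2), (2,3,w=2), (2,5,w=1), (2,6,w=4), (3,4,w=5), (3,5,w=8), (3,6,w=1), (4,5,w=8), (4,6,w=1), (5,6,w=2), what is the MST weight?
7 (MST edges: (1,6,w=2), (2,3,w=2), (2,5,w=1), (3,6,w=1), (4,6,w=1); sum of weights 2 + 2 + 1 + 1 + 1 = 7)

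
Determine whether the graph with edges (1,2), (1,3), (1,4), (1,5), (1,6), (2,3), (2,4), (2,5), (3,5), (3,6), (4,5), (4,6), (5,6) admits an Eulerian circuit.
No (2 vertices have odd degree: {1, 5}; Eulerian circuit requires 0)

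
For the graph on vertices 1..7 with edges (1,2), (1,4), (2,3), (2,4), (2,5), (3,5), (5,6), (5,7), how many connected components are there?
1 (components: {1, 2, 3, 4, 5, 6, 7})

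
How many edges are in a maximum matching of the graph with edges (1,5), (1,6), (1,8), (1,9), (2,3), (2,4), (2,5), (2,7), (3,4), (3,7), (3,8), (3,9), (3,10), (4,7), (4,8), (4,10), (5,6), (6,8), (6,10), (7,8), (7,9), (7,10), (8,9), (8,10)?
5 (matching: (1,9), (2,7), (3,4), (5,6), (8,10); upper bound floor(n/2) = floor(10/2) = 5)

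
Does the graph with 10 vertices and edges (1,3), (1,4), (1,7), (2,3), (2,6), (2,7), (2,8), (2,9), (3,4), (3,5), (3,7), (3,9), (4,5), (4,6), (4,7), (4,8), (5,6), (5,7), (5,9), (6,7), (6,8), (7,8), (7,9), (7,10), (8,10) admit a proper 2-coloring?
No (odd cycle of length 3: 3 -> 1 -> 7 -> 3)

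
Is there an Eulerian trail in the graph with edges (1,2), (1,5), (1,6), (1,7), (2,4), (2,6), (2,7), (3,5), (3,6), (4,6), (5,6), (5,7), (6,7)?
Yes — and in fact it has an Eulerian circuit (the graph is connected and all 7 vertices have even degree)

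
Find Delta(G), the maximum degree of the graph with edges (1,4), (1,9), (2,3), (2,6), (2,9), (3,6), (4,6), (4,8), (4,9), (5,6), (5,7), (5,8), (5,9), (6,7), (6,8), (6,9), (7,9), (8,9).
7 (attained at vertices 6, 9)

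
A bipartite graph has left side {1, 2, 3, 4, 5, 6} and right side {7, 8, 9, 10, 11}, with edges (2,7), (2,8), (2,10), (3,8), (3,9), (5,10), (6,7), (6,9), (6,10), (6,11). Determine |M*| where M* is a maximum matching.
4 (matching: (2,8), (3,9), (5,10), (6,11); upper bound min(|L|,|R|) = min(6,5) = 5)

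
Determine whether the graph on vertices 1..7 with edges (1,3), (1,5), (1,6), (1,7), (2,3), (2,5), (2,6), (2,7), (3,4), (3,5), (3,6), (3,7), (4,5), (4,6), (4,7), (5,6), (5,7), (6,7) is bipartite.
No (odd cycle of length 3: 7 -> 1 -> 5 -> 7)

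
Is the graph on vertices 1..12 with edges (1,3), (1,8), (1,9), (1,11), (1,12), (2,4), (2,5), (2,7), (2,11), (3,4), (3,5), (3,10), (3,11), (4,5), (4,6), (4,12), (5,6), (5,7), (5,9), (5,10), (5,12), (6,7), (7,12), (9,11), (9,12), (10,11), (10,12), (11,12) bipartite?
No (odd cycle of length 3: 11 -> 1 -> 3 -> 11)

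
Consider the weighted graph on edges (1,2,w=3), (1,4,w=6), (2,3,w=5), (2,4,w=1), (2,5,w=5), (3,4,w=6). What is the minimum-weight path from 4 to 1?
4 (path: 4 -> 2 -> 1; weights 1 + 3 = 4)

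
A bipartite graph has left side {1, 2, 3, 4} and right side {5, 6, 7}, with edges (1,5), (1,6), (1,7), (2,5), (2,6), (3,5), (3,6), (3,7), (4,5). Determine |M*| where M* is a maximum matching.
3 (matching: (1,7), (2,6), (3,5); upper bound min(|L|,|R|) = min(4,3) = 3)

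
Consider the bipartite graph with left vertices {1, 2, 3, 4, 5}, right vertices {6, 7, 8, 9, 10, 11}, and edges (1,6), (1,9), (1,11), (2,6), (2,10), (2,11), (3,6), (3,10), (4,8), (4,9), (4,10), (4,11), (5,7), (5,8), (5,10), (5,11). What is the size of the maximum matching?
5 (matching: (1,9), (2,11), (3,10), (4,8), (5,7); upper bound min(|L|,|R|) = min(5,6) = 5)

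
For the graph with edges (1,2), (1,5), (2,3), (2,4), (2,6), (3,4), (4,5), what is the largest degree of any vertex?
4 (attained at vertex 2)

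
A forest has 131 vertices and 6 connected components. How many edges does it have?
125 (Each of the 6 component trees on V_i vertices has V_i - 1 edges; summing gives V - C = 131 - 6 = 125)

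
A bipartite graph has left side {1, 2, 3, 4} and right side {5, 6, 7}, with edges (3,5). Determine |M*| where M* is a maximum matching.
1 (matching: (3,5); upper bound min(|L|,|R|) = min(4,3) = 3)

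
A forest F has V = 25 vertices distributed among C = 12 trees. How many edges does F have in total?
13 (Each of the 12 component trees on V_i vertices has V_i - 1 edges; summing gives V - C = 25 - 12 = 13)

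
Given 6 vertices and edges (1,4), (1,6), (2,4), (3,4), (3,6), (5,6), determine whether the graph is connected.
Yes (BFS from 1 visits [1, 4, 6, 2, 3, 5] — all 6 vertices reached)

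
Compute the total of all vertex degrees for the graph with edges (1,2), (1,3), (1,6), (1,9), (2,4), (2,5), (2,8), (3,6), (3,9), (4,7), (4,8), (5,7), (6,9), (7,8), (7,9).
30 (handshake: sum of degrees = 2|E| = 2 x 15 = 30)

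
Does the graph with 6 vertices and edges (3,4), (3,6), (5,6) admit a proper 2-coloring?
Yes. Partition: {1, 2, 3, 5}, {4, 6}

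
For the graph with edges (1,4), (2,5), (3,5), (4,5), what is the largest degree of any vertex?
3 (attained at vertex 5)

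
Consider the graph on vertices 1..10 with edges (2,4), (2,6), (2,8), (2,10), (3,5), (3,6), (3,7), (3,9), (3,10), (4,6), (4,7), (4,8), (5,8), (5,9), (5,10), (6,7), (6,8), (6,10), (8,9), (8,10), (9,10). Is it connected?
No, it has 2 components: {1}, {2, 3, 4, 5, 6, 7, 8, 9, 10}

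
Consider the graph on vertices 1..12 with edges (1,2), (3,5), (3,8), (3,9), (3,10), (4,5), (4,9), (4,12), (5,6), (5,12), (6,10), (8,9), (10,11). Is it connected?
No, it has 3 components: {1, 2}, {3, 4, 5, 6, 8, 9, 10, 11, 12}, {7}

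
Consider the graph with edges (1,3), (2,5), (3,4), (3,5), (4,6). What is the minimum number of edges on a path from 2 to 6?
4 (path: 2 -> 5 -> 3 -> 4 -> 6, 4 edges)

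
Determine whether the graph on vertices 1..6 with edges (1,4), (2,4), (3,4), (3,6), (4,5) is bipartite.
Yes. Partition: {1, 2, 3, 5}, {4, 6}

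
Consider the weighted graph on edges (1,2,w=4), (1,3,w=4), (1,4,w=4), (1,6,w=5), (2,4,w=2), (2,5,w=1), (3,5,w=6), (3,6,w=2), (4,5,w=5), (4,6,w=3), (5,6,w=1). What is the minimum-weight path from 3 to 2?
4 (path: 3 -> 6 -> 5 -> 2; weights 2 + 1 + 1 = 4)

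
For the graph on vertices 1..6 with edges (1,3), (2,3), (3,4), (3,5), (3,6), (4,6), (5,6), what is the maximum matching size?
2 (matching: (3,5), (4,6); upper bound floor(n/2) = floor(6/2) = 3)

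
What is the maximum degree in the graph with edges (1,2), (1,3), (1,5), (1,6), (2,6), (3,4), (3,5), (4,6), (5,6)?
4 (attained at vertices 1, 6)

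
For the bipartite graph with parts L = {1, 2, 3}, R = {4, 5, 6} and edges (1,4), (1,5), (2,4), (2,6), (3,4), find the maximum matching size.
3 (matching: (1,5), (2,6), (3,4); upper bound min(|L|,|R|) = min(3,3) = 3)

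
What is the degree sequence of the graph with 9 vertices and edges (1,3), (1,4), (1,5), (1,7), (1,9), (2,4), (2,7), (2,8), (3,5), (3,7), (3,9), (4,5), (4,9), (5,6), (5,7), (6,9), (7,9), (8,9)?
[6, 5, 5, 5, 4, 4, 3, 2, 2] (degrees: deg(1)=5, deg(2)=3, deg(3)=4, deg(4)=4, deg(5)=5, deg(6)=2, deg(7)=5, deg(8)=2, deg(9)=6)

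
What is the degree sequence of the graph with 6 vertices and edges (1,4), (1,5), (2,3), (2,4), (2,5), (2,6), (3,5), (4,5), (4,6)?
[4, 4, 4, 2, 2, 2] (degrees: deg(1)=2, deg(2)=4, deg(3)=2, deg(4)=4, deg(5)=4, deg(6)=2)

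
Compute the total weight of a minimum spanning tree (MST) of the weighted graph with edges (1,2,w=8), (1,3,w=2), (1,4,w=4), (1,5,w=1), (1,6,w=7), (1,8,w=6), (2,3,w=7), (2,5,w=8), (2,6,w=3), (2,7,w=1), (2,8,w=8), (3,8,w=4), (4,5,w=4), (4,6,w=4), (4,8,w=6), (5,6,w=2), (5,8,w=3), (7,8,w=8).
16 (MST edges: (1,3,w=2), (1,4,w=4), (1,5,w=1), (2,6,w=3), (2,7,w=1), (5,6,w=2), (5,8,w=3); sum of weights 2 + 4 + 1 + 3 + 1 + 2 + 3 = 16)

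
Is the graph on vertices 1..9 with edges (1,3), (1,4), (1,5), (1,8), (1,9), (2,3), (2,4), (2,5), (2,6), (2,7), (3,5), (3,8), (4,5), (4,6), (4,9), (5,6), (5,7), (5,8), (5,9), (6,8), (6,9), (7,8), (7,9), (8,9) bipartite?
No (odd cycle of length 3: 5 -> 1 -> 3 -> 5)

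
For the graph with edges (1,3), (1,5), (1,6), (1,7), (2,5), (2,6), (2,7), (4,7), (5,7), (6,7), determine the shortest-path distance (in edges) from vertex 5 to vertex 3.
2 (path: 5 -> 1 -> 3, 2 edges)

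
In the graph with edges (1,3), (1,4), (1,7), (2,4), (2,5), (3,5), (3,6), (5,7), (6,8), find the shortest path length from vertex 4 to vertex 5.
2 (path: 4 -> 2 -> 5, 2 edges)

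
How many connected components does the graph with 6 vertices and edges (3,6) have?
5 (components: {1}, {2}, {3, 6}, {4}, {5})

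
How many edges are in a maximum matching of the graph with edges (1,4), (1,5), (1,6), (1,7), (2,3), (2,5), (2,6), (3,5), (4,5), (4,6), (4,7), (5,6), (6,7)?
3 (matching: (1,4), (2,5), (6,7); upper bound floor(n/2) = floor(7/2) = 3)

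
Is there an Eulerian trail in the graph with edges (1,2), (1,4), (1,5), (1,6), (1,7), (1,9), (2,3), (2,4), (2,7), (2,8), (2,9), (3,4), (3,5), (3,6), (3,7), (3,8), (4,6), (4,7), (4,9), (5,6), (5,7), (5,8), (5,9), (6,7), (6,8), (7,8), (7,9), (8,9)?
Yes — and in fact it has an Eulerian circuit (the graph is connected and all 9 vertices have even degree)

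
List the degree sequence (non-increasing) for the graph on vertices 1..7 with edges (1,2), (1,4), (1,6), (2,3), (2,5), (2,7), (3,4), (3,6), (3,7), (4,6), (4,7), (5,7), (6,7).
[5, 4, 4, 4, 4, 3, 2] (degrees: deg(1)=3, deg(2)=4, deg(3)=4, deg(4)=4, deg(5)=2, deg(6)=4, deg(7)=5)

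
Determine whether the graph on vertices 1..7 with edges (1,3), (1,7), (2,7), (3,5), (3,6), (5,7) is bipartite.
Yes. Partition: {1, 2, 4, 5, 6}, {3, 7}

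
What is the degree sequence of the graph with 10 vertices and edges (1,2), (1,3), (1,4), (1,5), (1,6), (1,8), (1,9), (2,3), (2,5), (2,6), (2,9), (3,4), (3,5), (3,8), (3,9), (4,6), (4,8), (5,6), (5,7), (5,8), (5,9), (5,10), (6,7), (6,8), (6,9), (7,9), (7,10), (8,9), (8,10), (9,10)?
[8, 8, 7, 7, 7, 6, 5, 4, 4, 4] (degrees: deg(1)=7, deg(2)=5, deg(3)=6, deg(4)=4, deg(5)=8, deg(6)=7, deg(7)=4, deg(8)=7, deg(9)=8, deg(10)=4)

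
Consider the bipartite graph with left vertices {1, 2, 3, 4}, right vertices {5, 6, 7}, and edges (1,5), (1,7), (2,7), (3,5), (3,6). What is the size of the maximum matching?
3 (matching: (1,5), (2,7), (3,6); upper bound min(|L|,|R|) = min(4,3) = 3)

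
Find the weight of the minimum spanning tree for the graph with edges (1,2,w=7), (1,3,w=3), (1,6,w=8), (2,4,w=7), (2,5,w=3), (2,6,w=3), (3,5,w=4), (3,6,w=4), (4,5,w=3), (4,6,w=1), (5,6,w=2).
13 (MST edges: (1,3,w=3), (2,5,w=3), (3,5,w=4), (4,6,w=1), (5,6,w=2); sum of weights 3 + 3 + 4 + 1 + 2 = 13)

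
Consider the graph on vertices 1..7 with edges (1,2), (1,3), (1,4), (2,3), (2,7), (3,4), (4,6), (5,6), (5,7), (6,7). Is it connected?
Yes (BFS from 1 visits [1, 2, 3, 4, 7, 6, 5] — all 7 vertices reached)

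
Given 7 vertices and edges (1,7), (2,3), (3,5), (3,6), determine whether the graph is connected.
No, it has 3 components: {1, 7}, {2, 3, 5, 6}, {4}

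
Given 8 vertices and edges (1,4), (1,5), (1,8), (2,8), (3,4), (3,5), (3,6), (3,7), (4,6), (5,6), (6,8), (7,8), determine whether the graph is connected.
Yes (BFS from 1 visits [1, 4, 5, 8, 3, 6, 2, 7] — all 8 vertices reached)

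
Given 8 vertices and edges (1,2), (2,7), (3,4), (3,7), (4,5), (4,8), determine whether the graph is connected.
No, it has 2 components: {1, 2, 3, 4, 5, 7, 8}, {6}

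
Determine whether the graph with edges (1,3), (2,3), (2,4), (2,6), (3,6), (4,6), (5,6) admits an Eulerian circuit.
No (4 vertices have odd degree: {1, 2, 3, 5}; Eulerian circuit requires 0)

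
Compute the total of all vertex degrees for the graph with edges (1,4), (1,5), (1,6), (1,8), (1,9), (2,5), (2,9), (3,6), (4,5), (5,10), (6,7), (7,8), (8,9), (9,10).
28 (handshake: sum of degrees = 2|E| = 2 x 14 = 28)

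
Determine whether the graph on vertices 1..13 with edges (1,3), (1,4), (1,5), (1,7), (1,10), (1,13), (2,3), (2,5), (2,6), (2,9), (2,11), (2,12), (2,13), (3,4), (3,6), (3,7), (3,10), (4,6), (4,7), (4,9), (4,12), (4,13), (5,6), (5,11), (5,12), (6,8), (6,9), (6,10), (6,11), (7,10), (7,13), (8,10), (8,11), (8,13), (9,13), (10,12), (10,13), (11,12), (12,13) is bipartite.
No (odd cycle of length 3: 7 -> 1 -> 10 -> 7)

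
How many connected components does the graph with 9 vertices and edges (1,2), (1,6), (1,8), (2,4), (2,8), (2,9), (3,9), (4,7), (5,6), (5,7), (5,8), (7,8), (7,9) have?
1 (components: {1, 2, 3, 4, 5, 6, 7, 8, 9})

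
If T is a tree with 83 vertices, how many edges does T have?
82 (A tree on V vertices has V - 1 edges, so 83 - 1 = 82)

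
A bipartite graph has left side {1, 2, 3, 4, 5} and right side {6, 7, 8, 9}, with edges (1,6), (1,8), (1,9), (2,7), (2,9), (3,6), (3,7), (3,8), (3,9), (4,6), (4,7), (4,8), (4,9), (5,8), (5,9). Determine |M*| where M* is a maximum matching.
4 (matching: (1,9), (2,7), (3,8), (4,6); upper bound min(|L|,|R|) = min(5,4) = 4)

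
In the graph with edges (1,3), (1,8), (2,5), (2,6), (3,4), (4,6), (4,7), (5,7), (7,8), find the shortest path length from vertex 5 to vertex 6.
2 (path: 5 -> 2 -> 6, 2 edges)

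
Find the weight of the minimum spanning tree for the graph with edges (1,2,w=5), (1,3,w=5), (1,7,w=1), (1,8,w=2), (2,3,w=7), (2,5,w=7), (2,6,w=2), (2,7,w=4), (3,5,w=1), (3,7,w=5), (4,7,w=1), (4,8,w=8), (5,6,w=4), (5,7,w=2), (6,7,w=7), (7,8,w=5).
13 (MST edges: (1,7,w=1), (1,8,w=2), (2,6,w=2), (2,7,w=4), (3,5,w=1), (4,7,w=1), (5,7,w=2); sum of weights 1 + 2 + 2 + 4 + 1 + 1 + 2 = 13)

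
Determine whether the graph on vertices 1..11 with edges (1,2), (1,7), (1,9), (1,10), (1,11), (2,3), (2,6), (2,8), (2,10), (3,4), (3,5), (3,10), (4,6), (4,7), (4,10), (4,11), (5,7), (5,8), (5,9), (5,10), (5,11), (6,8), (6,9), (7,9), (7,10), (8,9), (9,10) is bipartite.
No (odd cycle of length 3: 9 -> 1 -> 10 -> 9)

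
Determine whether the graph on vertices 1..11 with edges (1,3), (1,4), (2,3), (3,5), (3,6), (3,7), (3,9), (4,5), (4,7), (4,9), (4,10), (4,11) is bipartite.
Yes. Partition: {1, 2, 5, 6, 7, 8, 9, 10, 11}, {3, 4}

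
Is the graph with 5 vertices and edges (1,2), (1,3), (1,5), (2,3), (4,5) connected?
Yes (BFS from 1 visits [1, 2, 3, 5, 4] — all 5 vertices reached)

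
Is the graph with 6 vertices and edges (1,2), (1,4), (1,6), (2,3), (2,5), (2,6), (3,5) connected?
Yes (BFS from 1 visits [1, 2, 4, 6, 3, 5] — all 6 vertices reached)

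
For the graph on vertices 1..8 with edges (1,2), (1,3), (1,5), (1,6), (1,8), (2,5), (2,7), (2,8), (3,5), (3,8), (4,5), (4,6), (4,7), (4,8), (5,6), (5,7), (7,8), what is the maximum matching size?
4 (matching: (1,8), (2,7), (3,5), (4,6); upper bound floor(n/2) = floor(8/2) = 4)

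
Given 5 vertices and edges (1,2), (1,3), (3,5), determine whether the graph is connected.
No, it has 2 components: {1, 2, 3, 5}, {4}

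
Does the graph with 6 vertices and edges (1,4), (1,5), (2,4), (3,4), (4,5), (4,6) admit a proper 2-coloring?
No (odd cycle of length 3: 4 -> 1 -> 5 -> 4)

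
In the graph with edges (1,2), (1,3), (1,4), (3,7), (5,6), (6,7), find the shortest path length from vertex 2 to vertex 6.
4 (path: 2 -> 1 -> 3 -> 7 -> 6, 4 edges)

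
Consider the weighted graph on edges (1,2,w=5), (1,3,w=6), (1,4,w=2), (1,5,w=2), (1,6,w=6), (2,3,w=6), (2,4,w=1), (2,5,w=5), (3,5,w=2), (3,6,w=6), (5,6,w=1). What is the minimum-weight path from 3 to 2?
6 (path: 3 -> 2; weights 6 = 6)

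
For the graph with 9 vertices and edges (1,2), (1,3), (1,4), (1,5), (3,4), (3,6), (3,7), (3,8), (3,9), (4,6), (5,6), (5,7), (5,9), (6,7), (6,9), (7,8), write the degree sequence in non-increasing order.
[6, 5, 4, 4, 4, 3, 3, 2, 1] (degrees: deg(1)=4, deg(2)=1, deg(3)=6, deg(4)=3, deg(5)=4, deg(6)=5, deg(7)=4, deg(8)=2, deg(9)=3)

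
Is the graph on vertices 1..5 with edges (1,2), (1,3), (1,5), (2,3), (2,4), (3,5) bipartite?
No (odd cycle of length 3: 3 -> 1 -> 2 -> 3)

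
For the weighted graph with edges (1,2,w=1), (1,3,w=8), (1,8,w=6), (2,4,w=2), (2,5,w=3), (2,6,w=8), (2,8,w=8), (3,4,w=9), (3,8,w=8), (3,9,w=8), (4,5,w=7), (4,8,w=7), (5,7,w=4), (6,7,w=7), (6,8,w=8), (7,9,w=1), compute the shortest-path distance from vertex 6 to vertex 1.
9 (path: 6 -> 2 -> 1; weights 8 + 1 = 9)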